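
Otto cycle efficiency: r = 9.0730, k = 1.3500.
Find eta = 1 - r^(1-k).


r^(k-1) = 2.1638
eta = 1 - 1/2.1638 = 0.5378 = 53.7846%

53.7846%


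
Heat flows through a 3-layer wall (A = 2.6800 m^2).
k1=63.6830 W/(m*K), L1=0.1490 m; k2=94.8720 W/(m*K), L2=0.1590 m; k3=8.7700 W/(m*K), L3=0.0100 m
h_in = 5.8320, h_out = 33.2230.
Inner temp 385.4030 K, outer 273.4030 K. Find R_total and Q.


R_conv_in = 1/(5.8320*2.6800) = 0.0640
R_1 = 0.1490/(63.6830*2.6800) = 0.0009
R_2 = 0.1590/(94.8720*2.6800) = 0.0006
R_3 = 0.0100/(8.7700*2.6800) = 0.0004
R_conv_out = 1/(33.2230*2.6800) = 0.0112
R_total = 0.0771 K/W
Q = 112.0000 / 0.0771 = 1451.9892 W

R_total = 0.0771 K/W, Q = 1451.9892 W


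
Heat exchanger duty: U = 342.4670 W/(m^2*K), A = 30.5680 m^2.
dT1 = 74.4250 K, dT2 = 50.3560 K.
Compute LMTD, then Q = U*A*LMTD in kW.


LMTD = 61.6089 K
Q = 342.4670 * 30.5680 * 61.6089 = 644954.6056 W = 644.9546 kW

644.9546 kW


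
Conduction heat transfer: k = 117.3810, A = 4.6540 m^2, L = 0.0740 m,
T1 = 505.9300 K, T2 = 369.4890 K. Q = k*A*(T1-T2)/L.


dT = 136.4410 K
Q = 117.3810 * 4.6540 * 136.4410 / 0.0740 = 1007250.1902 W

1007250.1902 W


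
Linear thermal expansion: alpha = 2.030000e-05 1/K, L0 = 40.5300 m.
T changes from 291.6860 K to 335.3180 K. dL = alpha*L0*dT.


dT = 43.6320 K
dL = 2.030000e-05 * 40.5300 * 43.6320 = 0.035899 m
L_final = 40.565899 m

dL = 0.035899 m


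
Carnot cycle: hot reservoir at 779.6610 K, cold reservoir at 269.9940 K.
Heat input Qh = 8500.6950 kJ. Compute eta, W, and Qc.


eta = 1 - 269.9940/779.6610 = 0.6537
W = 0.6537 * 8500.6950 = 5556.9327 kJ
Qc = 8500.6950 - 5556.9327 = 2943.7623 kJ

eta = 65.3703%, W = 5556.9327 kJ, Qc = 2943.7623 kJ


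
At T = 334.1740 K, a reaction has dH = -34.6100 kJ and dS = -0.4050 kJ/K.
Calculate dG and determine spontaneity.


T*dS = 334.1740 * -0.4050 = -135.3405 kJ
dG = -34.6100 + 135.3405 = 100.7305 kJ (non-spontaneous)

dG = 100.7305 kJ, non-spontaneous


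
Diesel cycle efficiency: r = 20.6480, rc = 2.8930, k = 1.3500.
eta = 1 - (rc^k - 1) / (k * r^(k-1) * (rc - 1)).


r^(k-1) = 2.8854
rc^k = 4.1959
eta = 0.5666 = 56.6594%

56.6594%


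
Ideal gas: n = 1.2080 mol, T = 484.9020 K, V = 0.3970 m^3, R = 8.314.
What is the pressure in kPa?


P = nRT/V = 1.2080 * 8.314 * 484.9020 / 0.3970
= 4870.0221 / 0.3970 = 12267.0581 Pa = 12.2671 kPa

12.2671 kPa


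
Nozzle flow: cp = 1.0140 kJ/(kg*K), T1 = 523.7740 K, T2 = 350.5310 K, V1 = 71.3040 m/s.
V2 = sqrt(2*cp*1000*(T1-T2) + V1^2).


dT = 173.2430 K
2*cp*1000*dT = 351336.8040
V1^2 = 5084.2604
V2 = sqrt(356421.0644) = 597.0101 m/s

597.0101 m/s


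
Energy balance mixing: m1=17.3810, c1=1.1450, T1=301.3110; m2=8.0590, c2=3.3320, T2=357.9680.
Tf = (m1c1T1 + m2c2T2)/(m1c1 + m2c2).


num = 15608.8313
den = 46.7538
Tf = 333.8514 K

333.8514 K


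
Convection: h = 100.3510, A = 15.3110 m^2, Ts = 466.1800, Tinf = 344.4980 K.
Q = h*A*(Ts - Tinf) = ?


dT = 121.6820 K
Q = 100.3510 * 15.3110 * 121.6820 = 186961.2489 W

186961.2489 W


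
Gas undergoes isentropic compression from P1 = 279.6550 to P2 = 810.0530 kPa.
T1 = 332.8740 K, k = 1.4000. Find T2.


(k-1)/k = 0.2857
(P2/P1)^exp = 1.3551
T2 = 332.8740 * 1.3551 = 451.0749 K

451.0749 K


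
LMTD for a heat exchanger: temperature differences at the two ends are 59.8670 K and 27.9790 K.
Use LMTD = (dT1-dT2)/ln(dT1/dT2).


dT1/dT2 = 2.1397
ln(dT1/dT2) = 0.7607
LMTD = 31.8880 / 0.7607 = 41.9209 K

41.9209 K


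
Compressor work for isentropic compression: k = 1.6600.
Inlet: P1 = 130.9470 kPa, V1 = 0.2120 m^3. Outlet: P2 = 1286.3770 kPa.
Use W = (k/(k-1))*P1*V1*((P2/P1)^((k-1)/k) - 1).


(k-1)/k = 0.3976
(P2/P1)^exp = 2.4804
W = 2.5152 * 130.9470 * 0.2120 * (2.4804 - 1) = 103.3638 kJ

103.3638 kJ


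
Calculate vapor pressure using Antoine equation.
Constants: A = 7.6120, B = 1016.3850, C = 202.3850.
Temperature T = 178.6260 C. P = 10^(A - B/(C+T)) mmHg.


C+T = 381.0110
B/(C+T) = 2.6676
log10(P) = 7.6120 - 2.6676 = 4.9444
P = 10^4.9444 = 87983.2200 mmHg

87983.2200 mmHg


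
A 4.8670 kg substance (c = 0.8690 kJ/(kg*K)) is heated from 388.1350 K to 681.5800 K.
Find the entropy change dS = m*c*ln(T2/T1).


T2/T1 = 1.7560
ln(T2/T1) = 0.5631
dS = 4.8670 * 0.8690 * 0.5631 = 2.3814 kJ/K

2.3814 kJ/K


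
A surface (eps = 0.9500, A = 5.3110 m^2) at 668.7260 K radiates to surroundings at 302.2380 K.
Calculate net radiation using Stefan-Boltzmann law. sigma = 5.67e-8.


T^4 = 1.9998e+11
Tsurr^4 = 8.3444e+09
Q = 0.9500 * 5.67e-8 * 5.3110 * 1.9164e+11 = 54823.3602 W

54823.3602 W


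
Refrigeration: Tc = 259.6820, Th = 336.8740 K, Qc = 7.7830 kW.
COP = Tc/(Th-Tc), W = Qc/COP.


COP = 259.6820 / 77.1920 = 3.3641
W = 7.7830 / 3.3641 = 2.3135 kW

COP = 3.3641, W = 2.3135 kW


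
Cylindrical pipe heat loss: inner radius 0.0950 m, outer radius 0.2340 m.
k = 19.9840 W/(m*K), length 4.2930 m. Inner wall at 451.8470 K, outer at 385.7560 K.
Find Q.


dT = 66.0910 K
ln(ro/ri) = 0.9014
Q = 2*pi*19.9840*4.2930*66.0910 / 0.9014 = 39520.8831 W

39520.8831 W


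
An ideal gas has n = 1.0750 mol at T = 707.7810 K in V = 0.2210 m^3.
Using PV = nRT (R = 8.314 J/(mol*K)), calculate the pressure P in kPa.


P = nRT/V = 1.0750 * 8.314 * 707.7810 / 0.2210
= 6325.8281 / 0.2210 = 28623.6565 Pa = 28.6237 kPa

28.6237 kPa


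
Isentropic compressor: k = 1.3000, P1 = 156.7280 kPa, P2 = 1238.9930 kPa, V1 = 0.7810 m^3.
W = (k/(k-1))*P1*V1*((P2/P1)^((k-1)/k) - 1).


(k-1)/k = 0.2308
(P2/P1)^exp = 1.6114
W = 4.3333 * 156.7280 * 0.7810 * (1.6114 - 1) = 324.3173 kJ

324.3173 kJ


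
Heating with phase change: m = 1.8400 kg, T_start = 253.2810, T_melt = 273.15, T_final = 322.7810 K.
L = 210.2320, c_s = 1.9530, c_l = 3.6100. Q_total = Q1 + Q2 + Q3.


Q1 (sensible, solid) = 1.8400 * 1.9530 * 19.8690 = 71.3996 kJ
Q2 (latent) = 1.8400 * 210.2320 = 386.8269 kJ
Q3 (sensible, liquid) = 1.8400 * 3.6100 * 49.6310 = 329.6690 kJ
Q_total = 787.8955 kJ

787.8955 kJ


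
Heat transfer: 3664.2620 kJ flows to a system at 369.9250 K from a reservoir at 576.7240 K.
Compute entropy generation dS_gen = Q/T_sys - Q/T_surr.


dS_sys = 3664.2620/369.9250 = 9.9054 kJ/K
dS_surr = -3664.2620/576.7240 = -6.3536 kJ/K
dS_gen = 9.9054 - 6.3536 = 3.5518 kJ/K (irreversible)

dS_gen = 3.5518 kJ/K, irreversible


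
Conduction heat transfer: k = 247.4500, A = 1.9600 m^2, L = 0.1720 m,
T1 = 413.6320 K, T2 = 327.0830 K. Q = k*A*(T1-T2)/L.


dT = 86.5490 K
Q = 247.4500 * 1.9600 * 86.5490 / 0.1720 = 244049.0587 W

244049.0587 W


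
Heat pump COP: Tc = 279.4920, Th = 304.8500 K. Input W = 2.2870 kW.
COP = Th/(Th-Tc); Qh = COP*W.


COP = 304.8500 / 25.3580 = 12.0218
Qh = 12.0218 * 2.2870 = 27.4940 kW

COP = 12.0218, Qh = 27.4940 kW


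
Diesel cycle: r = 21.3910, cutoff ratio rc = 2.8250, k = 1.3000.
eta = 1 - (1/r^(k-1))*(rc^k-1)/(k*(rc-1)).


r^(k-1) = 2.5065
rc^k = 3.8577
eta = 0.5195 = 51.9454%

51.9454%


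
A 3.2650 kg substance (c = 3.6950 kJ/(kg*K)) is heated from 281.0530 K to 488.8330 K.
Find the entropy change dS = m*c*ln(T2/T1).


T2/T1 = 1.7393
ln(T2/T1) = 0.5535
dS = 3.2650 * 3.6950 * 0.5535 = 6.6773 kJ/K

6.6773 kJ/K


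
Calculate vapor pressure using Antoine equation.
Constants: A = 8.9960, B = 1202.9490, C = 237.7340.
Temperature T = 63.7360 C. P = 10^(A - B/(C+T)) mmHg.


C+T = 301.4700
B/(C+T) = 3.9903
log10(P) = 8.9960 - 3.9903 = 5.0057
P = 10^5.0057 = 101326.3411 mmHg

101326.3411 mmHg


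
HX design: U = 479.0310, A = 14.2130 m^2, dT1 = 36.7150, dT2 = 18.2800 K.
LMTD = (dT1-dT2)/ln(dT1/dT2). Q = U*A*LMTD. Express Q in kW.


LMTD = 26.4347 K
Q = 479.0310 * 14.2130 * 26.4347 = 179980.0564 W = 179.9801 kW

179.9801 kW


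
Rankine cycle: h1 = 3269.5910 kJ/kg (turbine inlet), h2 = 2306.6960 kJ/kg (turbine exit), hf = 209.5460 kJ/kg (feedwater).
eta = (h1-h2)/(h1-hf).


W = 962.8950 kJ/kg
Q_in = 3060.0450 kJ/kg
eta = 0.3147 = 31.4667%

eta = 31.4667%


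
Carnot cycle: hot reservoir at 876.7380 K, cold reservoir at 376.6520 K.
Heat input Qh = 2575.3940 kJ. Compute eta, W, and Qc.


eta = 1 - 376.6520/876.7380 = 0.5704
W = 0.5704 * 2575.3940 = 1468.9890 kJ
Qc = 2575.3940 - 1468.9890 = 1106.4050 kJ

eta = 57.0394%, W = 1468.9890 kJ, Qc = 1106.4050 kJ


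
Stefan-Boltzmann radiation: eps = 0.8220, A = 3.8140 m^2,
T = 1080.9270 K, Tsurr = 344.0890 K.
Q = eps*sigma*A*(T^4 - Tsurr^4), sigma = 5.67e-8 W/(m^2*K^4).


T^4 = 1.3652e+12
Tsurr^4 = 1.4018e+10
Q = 0.8220 * 5.67e-8 * 3.8140 * 1.3511e+12 = 240180.9258 W

240180.9258 W


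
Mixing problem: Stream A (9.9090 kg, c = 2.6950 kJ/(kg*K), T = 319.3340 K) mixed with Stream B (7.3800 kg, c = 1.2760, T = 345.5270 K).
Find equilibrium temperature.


num = 11781.5225
den = 36.1216
Tf = 326.1625 K

326.1625 K


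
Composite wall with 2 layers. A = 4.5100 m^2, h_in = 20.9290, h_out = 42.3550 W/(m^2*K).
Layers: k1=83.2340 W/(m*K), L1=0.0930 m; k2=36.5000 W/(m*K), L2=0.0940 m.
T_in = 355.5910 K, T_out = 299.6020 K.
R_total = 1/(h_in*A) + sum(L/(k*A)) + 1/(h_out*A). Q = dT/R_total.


R_conv_in = 1/(20.9290*4.5100) = 0.0106
R_1 = 0.0930/(83.2340*4.5100) = 0.0002
R_2 = 0.0940/(36.5000*4.5100) = 0.0006
R_conv_out = 1/(42.3550*4.5100) = 0.0052
R_total = 0.0166 K/W
Q = 55.9890 / 0.0166 = 3363.0731 W

R_total = 0.0166 K/W, Q = 3363.0731 W


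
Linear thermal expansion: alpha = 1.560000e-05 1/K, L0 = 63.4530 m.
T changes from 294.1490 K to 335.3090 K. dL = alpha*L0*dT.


dT = 41.1600 K
dL = 1.560000e-05 * 63.4530 * 41.1600 = 0.040743 m
L_final = 63.493743 m

dL = 0.040743 m


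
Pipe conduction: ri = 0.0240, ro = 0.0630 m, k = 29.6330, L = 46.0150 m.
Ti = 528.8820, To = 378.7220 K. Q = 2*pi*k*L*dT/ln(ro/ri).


dT = 150.1600 K
ln(ro/ri) = 0.9651
Q = 2*pi*29.6330*46.0150*150.1600 / 0.9651 = 1333046.9838 W

1333046.9838 W


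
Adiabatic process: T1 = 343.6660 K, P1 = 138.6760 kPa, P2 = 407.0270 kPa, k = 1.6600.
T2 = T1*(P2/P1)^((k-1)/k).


(k-1)/k = 0.3976
(P2/P1)^exp = 1.5343
T2 = 343.6660 * 1.5343 = 527.3009 K

527.3009 K


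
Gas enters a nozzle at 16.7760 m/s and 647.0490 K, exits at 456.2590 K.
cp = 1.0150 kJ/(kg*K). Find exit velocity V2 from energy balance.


dT = 190.7900 K
2*cp*1000*dT = 387303.7000
V1^2 = 281.4342
V2 = sqrt(387585.1342) = 622.5634 m/s

622.5634 m/s


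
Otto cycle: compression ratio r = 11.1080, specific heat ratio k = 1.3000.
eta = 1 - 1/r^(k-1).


r^(k-1) = 2.0592
eta = 1 - 1/2.0592 = 0.5144 = 51.4366%

51.4366%


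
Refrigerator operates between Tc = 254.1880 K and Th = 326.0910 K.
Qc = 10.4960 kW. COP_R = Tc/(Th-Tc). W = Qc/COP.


COP = 254.1880 / 71.9030 = 3.5352
W = 10.4960 / 3.5352 = 2.9690 kW

COP = 3.5352, W = 2.9690 kW


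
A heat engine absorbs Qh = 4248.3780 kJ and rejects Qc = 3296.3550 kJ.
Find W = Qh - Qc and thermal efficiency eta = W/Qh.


W = 4248.3780 - 3296.3550 = 952.0230 kJ
eta = 952.0230 / 4248.3780 = 0.2241 = 22.4091%

W = 952.0230 kJ, eta = 22.4091%


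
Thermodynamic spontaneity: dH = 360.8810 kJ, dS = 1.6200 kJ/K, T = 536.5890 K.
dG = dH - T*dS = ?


T*dS = 536.5890 * 1.6200 = 869.2742 kJ
dG = 360.8810 - 869.2742 = -508.3932 kJ (spontaneous)

dG = -508.3932 kJ, spontaneous


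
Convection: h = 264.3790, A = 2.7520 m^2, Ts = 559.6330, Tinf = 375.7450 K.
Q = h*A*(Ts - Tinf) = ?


dT = 183.8880 K
Q = 264.3790 * 2.7520 * 183.8880 = 133791.5775 W

133791.5775 W


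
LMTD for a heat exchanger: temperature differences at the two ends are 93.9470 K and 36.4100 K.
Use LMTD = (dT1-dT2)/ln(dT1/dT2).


dT1/dT2 = 2.5803
ln(dT1/dT2) = 0.9479
LMTD = 57.5370 / 0.9479 = 60.7003 K

60.7003 K


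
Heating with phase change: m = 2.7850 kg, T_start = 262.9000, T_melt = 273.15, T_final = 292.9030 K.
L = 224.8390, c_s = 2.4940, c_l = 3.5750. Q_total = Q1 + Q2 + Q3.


Q1 (sensible, solid) = 2.7850 * 2.4940 * 10.2500 = 71.1943 kJ
Q2 (latent) = 2.7850 * 224.8390 = 626.1766 kJ
Q3 (sensible, liquid) = 2.7850 * 3.5750 * 19.7530 = 196.6683 kJ
Q_total = 894.0392 kJ

894.0392 kJ


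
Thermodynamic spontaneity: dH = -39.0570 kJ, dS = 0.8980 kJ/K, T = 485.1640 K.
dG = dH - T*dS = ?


T*dS = 485.1640 * 0.8980 = 435.6773 kJ
dG = -39.0570 - 435.6773 = -474.7343 kJ (spontaneous)

dG = -474.7343 kJ, spontaneous


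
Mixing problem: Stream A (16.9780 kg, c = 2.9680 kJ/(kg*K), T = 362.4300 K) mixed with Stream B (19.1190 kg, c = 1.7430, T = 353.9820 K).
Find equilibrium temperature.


num = 30059.3466
den = 83.7151
Tf = 359.0671 K

359.0671 K


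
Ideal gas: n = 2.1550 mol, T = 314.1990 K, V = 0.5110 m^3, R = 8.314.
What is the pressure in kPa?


P = nRT/V = 2.1550 * 8.314 * 314.1990 / 0.5110
= 5629.3998 / 0.5110 = 11016.4380 Pa = 11.0164 kPa

11.0164 kPa


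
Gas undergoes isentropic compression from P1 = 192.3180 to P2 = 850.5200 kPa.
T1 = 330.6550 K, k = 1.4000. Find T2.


(k-1)/k = 0.2857
(P2/P1)^exp = 1.5292
T2 = 330.6550 * 1.5292 = 505.6508 K

505.6508 K


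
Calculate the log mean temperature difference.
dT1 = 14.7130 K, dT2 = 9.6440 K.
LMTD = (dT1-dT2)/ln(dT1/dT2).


dT1/dT2 = 1.5256
ln(dT1/dT2) = 0.4224
LMTD = 5.0690 / 0.4224 = 12.0006 K

12.0006 K


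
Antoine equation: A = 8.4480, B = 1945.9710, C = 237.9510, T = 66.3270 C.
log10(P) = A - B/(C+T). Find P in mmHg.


C+T = 304.2780
B/(C+T) = 6.3954
log10(P) = 8.4480 - 6.3954 = 2.0526
P = 10^2.0526 = 112.8829 mmHg

112.8829 mmHg


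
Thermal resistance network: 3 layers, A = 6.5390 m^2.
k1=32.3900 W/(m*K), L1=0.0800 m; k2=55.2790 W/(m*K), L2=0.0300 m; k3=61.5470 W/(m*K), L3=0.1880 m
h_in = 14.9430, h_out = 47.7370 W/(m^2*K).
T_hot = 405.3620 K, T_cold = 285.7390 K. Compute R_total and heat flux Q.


R_conv_in = 1/(14.9430*6.5390) = 0.0102
R_1 = 0.0800/(32.3900*6.5390) = 0.0004
R_2 = 0.0300/(55.2790*6.5390) = 8.2995e-05
R_3 = 0.1880/(61.5470*6.5390) = 0.0005
R_conv_out = 1/(47.7370*6.5390) = 0.0032
R_total = 0.0144 K/W
Q = 119.6230 / 0.0144 = 8327.0810 W

R_total = 0.0144 K/W, Q = 8327.0810 W


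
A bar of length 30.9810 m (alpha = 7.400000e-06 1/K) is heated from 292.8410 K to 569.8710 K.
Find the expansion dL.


dT = 277.0300 K
dL = 7.400000e-06 * 30.9810 * 277.0300 = 0.063512 m
L_final = 31.044512 m

dL = 0.063512 m


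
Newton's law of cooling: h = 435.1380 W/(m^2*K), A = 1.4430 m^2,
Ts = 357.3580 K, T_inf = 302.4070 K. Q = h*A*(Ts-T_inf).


dT = 54.9510 K
Q = 435.1380 * 1.4430 * 54.9510 = 34503.9601 W

34503.9601 W


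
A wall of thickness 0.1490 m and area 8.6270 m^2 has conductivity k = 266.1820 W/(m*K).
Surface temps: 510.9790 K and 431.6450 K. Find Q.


dT = 79.3340 K
Q = 266.1820 * 8.6270 * 79.3340 / 0.1490 = 1222676.5008 W

1222676.5008 W


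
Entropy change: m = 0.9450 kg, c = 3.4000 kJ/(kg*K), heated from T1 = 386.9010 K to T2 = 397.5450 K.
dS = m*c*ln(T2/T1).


T2/T1 = 1.0275
ln(T2/T1) = 0.0271
dS = 0.9450 * 3.4000 * 0.0271 = 0.0872 kJ/K

0.0872 kJ/K


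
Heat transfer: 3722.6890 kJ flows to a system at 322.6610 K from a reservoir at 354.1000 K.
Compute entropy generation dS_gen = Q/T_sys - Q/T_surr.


dS_sys = 3722.6890/322.6610 = 11.5375 kJ/K
dS_surr = -3722.6890/354.1000 = -10.5131 kJ/K
dS_gen = 11.5375 - 10.5131 = 1.0244 kJ/K (irreversible)

dS_gen = 1.0244 kJ/K, irreversible


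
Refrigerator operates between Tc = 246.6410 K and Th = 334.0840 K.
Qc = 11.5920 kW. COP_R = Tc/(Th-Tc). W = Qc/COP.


COP = 246.6410 / 87.4430 = 2.8206
W = 11.5920 / 2.8206 = 4.1098 kW

COP = 2.8206, W = 4.1098 kW


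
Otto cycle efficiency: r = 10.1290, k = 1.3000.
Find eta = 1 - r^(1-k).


r^(k-1) = 2.0029
eta = 1 - 1/2.0029 = 0.5007 = 50.0736%

50.0736%


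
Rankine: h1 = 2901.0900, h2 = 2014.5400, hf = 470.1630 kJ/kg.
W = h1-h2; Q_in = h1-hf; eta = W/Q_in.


W = 886.5500 kJ/kg
Q_in = 2430.9270 kJ/kg
eta = 0.3647 = 36.4696%

eta = 36.4696%


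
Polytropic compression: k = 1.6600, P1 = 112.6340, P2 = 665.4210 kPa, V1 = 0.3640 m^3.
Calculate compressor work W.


(k-1)/k = 0.3976
(P2/P1)^exp = 2.0263
W = 2.5152 * 112.6340 * 0.3640 * (2.0263 - 1) = 105.8341 kJ

105.8341 kJ


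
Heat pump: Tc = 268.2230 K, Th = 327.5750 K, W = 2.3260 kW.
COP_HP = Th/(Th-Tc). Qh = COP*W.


COP = 327.5750 / 59.3520 = 5.5192
Qh = 5.5192 * 2.3260 = 12.8376 kW

COP = 5.5192, Qh = 12.8376 kW


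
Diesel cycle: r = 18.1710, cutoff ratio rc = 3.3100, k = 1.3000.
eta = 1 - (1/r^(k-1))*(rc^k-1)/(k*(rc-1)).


r^(k-1) = 2.3868
rc^k = 4.7400
eta = 0.4782 = 47.8205%

47.8205%


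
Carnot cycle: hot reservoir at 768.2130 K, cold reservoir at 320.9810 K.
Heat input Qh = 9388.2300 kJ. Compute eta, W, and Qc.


eta = 1 - 320.9810/768.2130 = 0.5822
W = 0.5822 * 9388.2300 = 5465.5634 kJ
Qc = 9388.2300 - 5465.5634 = 3922.6666 kJ

eta = 58.2172%, W = 5465.5634 kJ, Qc = 3922.6666 kJ


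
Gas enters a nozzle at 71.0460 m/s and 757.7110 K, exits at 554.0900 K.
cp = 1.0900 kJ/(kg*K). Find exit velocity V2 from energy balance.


dT = 203.6210 K
2*cp*1000*dT = 443893.7800
V1^2 = 5047.5341
V2 = sqrt(448941.3141) = 670.0308 m/s

670.0308 m/s


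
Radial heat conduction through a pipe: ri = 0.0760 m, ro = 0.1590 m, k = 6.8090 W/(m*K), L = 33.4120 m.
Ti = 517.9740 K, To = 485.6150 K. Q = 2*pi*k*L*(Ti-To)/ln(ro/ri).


dT = 32.3590 K
ln(ro/ri) = 0.7382
Q = 2*pi*6.8090*33.4120*32.3590 / 0.7382 = 62661.9447 W

62661.9447 W


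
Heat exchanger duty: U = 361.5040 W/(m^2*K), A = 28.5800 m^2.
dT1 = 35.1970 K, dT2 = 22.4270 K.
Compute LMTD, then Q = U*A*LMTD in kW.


LMTD = 28.3340 K
Q = 361.5040 * 28.5800 * 28.3340 = 292740.7874 W = 292.7408 kW

292.7408 kW


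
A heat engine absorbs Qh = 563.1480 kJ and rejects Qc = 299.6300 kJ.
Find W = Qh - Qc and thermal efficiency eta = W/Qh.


W = 563.1480 - 299.6300 = 263.5180 kJ
eta = 263.5180 / 563.1480 = 0.4679 = 46.7937%

W = 263.5180 kJ, eta = 46.7937%


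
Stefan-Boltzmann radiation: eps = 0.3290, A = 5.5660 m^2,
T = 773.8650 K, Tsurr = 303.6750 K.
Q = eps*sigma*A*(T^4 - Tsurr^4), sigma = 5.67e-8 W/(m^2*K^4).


T^4 = 3.5864e+11
Tsurr^4 = 8.5043e+09
Q = 0.3290 * 5.67e-8 * 5.5660 * 3.5014e+11 = 36354.7160 W

36354.7160 W


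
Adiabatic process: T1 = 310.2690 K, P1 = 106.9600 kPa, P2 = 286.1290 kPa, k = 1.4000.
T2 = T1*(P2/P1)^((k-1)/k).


(k-1)/k = 0.2857
(P2/P1)^exp = 1.3246
T2 = 310.2690 * 1.3246 = 410.9942 K

410.9942 K


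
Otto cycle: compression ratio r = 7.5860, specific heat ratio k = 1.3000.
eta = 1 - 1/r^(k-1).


r^(k-1) = 1.8366
eta = 1 - 1/1.8366 = 0.4555 = 45.5502%

45.5502%


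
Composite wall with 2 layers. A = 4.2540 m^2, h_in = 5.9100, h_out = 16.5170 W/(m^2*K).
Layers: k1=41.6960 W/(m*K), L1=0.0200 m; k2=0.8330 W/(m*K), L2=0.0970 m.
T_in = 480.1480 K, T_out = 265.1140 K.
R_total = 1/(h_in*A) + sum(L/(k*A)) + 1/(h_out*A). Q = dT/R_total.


R_conv_in = 1/(5.9100*4.2540) = 0.0398
R_1 = 0.0200/(41.6960*4.2540) = 0.0001
R_2 = 0.0970/(0.8330*4.2540) = 0.0274
R_conv_out = 1/(16.5170*4.2540) = 0.0142
R_total = 0.0815 K/W
Q = 215.0340 / 0.0815 = 2638.6544 W

R_total = 0.0815 K/W, Q = 2638.6544 W


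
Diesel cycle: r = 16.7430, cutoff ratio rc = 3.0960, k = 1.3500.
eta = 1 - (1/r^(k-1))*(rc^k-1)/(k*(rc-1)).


r^(k-1) = 2.6813
rc^k = 4.5981
eta = 0.5257 = 52.5747%

52.5747%


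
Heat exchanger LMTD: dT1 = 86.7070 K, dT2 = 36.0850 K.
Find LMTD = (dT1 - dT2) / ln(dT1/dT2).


dT1/dT2 = 2.4029
ln(dT1/dT2) = 0.8767
LMTD = 50.6220 / 0.8767 = 57.7443 K

57.7443 K


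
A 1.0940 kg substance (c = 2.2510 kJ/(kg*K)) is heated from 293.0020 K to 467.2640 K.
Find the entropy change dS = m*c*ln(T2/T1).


T2/T1 = 1.5947
ln(T2/T1) = 0.4667
dS = 1.0940 * 2.2510 * 0.4667 = 1.1493 kJ/K

1.1493 kJ/K


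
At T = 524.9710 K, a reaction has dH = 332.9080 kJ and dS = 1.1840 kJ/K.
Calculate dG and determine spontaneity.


T*dS = 524.9710 * 1.1840 = 621.5657 kJ
dG = 332.9080 - 621.5657 = -288.6577 kJ (spontaneous)

dG = -288.6577 kJ, spontaneous


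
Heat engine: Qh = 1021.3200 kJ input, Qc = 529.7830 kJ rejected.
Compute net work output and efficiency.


W = 1021.3200 - 529.7830 = 491.5370 kJ
eta = 491.5370 / 1021.3200 = 0.4813 = 48.1276%

W = 491.5370 kJ, eta = 48.1276%


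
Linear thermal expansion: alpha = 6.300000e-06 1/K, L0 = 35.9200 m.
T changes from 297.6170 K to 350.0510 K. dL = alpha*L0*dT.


dT = 52.4340 K
dL = 6.300000e-06 * 35.9200 * 52.4340 = 0.011866 m
L_final = 35.931866 m

dL = 0.011866 m


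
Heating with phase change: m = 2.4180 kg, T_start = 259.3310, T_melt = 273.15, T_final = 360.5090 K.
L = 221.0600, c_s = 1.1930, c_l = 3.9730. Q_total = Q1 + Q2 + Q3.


Q1 (sensible, solid) = 2.4180 * 1.1930 * 13.8190 = 39.8633 kJ
Q2 (latent) = 2.4180 * 221.0600 = 534.5231 kJ
Q3 (sensible, liquid) = 2.4180 * 3.9730 * 87.3590 = 839.2329 kJ
Q_total = 1413.6193 kJ

1413.6193 kJ


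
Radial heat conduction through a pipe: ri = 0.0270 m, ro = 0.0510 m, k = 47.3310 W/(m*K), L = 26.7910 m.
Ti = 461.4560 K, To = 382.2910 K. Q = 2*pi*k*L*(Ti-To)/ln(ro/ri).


dT = 79.1650 K
ln(ro/ri) = 0.6360
Q = 2*pi*47.3310*26.7910*79.1650 / 0.6360 = 991740.9457 W

991740.9457 W


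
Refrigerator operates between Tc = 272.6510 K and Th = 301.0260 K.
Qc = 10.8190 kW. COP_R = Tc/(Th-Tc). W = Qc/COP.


COP = 272.6510 / 28.3750 = 9.6088
W = 10.8190 / 9.6088 = 1.1259 kW

COP = 9.6088, W = 1.1259 kW


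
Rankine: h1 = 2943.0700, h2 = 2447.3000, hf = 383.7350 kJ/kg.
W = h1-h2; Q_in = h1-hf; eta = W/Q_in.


W = 495.7700 kJ/kg
Q_in = 2559.3350 kJ/kg
eta = 0.1937 = 19.3710%

eta = 19.3710%


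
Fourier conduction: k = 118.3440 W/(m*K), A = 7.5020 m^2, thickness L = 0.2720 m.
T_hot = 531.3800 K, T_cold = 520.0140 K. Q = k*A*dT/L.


dT = 11.3660 K
Q = 118.3440 * 7.5020 * 11.3660 / 0.2720 = 37098.9870 W

37098.9870 W


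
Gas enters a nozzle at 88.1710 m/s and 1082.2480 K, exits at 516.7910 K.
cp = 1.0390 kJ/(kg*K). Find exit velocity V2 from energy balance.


dT = 565.4570 K
2*cp*1000*dT = 1175019.6460
V1^2 = 7774.1252
V2 = sqrt(1182793.7712) = 1087.5632 m/s

1087.5632 m/s


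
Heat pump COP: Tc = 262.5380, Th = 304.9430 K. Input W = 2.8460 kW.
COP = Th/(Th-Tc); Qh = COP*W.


COP = 304.9430 / 42.4050 = 7.1912
Qh = 7.1912 * 2.8460 = 20.4662 kW

COP = 7.1912, Qh = 20.4662 kW


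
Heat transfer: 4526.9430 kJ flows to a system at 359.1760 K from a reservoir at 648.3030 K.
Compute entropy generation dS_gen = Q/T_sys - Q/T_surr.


dS_sys = 4526.9430/359.1760 = 12.6037 kJ/K
dS_surr = -4526.9430/648.3030 = -6.9828 kJ/K
dS_gen = 12.6037 - 6.9828 = 5.6209 kJ/K (irreversible)

dS_gen = 5.6209 kJ/K, irreversible


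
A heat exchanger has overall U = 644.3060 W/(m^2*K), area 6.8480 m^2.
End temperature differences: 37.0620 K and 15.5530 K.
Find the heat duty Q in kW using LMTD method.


LMTD = 24.7703 K
Q = 644.3060 * 6.8480 * 24.7703 = 109291.6594 W = 109.2917 kW

109.2917 kW


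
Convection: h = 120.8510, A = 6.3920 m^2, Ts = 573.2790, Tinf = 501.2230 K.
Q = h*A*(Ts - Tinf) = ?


dT = 72.0560 K
Q = 120.8510 * 6.3920 * 72.0560 = 55661.7895 W

55661.7895 W


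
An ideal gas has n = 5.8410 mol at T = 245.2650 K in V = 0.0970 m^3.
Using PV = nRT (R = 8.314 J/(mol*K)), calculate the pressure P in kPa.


P = nRT/V = 5.8410 * 8.314 * 245.2650 / 0.0970
= 11910.5771 / 0.0970 = 122789.4544 Pa = 122.7895 kPa

122.7895 kPa


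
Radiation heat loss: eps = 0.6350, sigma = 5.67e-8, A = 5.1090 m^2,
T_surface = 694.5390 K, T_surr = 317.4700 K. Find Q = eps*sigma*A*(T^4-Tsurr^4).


T^4 = 2.3269e+11
Tsurr^4 = 1.0158e+10
Q = 0.6350 * 5.67e-8 * 5.1090 * 2.2254e+11 = 40934.9509 W

40934.9509 W


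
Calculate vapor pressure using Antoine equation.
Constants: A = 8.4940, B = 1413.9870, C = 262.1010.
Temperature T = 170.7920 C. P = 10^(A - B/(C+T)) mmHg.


C+T = 432.8930
B/(C+T) = 3.2664
log10(P) = 8.4940 - 3.2664 = 5.2276
P = 10^5.2276 = 168901.6711 mmHg

168901.6711 mmHg


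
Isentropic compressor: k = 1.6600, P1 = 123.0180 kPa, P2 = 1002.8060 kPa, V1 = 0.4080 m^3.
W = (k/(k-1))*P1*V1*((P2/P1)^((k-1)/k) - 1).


(k-1)/k = 0.3976
(P2/P1)^exp = 2.3031
W = 2.5152 * 123.0180 * 0.4080 * (2.3031 - 1) = 164.4956 kJ

164.4956 kJ


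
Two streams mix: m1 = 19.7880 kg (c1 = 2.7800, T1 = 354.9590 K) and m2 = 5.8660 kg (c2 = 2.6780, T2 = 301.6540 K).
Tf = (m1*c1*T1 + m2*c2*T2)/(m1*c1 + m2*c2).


num = 24265.2491
den = 70.7198
Tf = 343.1182 K

343.1182 K


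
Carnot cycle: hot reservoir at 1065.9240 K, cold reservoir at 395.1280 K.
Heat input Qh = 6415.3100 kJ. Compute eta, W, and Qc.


eta = 1 - 395.1280/1065.9240 = 0.6293
W = 0.6293 * 6415.3100 = 4037.2149 kJ
Qc = 6415.3100 - 4037.2149 = 2378.0951 kJ

eta = 62.9309%, W = 4037.2149 kJ, Qc = 2378.0951 kJ


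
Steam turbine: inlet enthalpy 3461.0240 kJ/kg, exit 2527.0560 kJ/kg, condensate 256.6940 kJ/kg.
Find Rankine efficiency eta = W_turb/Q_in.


W = 933.9680 kJ/kg
Q_in = 3204.3300 kJ/kg
eta = 0.2915 = 29.1471%

eta = 29.1471%


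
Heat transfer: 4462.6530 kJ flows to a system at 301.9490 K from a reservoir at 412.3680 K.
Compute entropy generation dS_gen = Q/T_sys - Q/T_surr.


dS_sys = 4462.6530/301.9490 = 14.7795 kJ/K
dS_surr = -4462.6530/412.3680 = -10.8220 kJ/K
dS_gen = 14.7795 - 10.8220 = 3.9575 kJ/K (irreversible)

dS_gen = 3.9575 kJ/K, irreversible


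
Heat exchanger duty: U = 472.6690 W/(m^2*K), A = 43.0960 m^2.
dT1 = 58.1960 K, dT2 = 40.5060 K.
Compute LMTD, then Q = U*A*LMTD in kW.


LMTD = 48.8180 K
Q = 472.6690 * 43.0960 * 48.8180 = 994429.1791 W = 994.4292 kW

994.4292 kW


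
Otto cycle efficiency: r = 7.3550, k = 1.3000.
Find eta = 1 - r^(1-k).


r^(k-1) = 1.8196
eta = 1 - 1/1.8196 = 0.4504 = 45.0427%

45.0427%


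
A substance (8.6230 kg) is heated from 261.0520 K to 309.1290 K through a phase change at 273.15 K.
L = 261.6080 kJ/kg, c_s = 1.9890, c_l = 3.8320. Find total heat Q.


Q1 (sensible, solid) = 8.6230 * 1.9890 * 12.0980 = 207.4946 kJ
Q2 (latent) = 8.6230 * 261.6080 = 2255.8458 kJ
Q3 (sensible, liquid) = 8.6230 * 3.8320 * 35.9790 = 1188.8662 kJ
Q_total = 3652.2065 kJ

3652.2065 kJ


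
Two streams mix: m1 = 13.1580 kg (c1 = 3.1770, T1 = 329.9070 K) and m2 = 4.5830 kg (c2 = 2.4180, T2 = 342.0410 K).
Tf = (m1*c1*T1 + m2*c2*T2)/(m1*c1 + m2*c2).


num = 17581.4848
den = 52.8847
Tf = 332.4496 K

332.4496 K


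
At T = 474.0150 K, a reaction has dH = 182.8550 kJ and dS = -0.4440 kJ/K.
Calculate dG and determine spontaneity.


T*dS = 474.0150 * -0.4440 = -210.4627 kJ
dG = 182.8550 + 210.4627 = 393.3177 kJ (non-spontaneous)

dG = 393.3177 kJ, non-spontaneous


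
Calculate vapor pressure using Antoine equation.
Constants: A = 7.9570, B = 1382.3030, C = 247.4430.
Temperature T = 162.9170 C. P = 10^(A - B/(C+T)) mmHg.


C+T = 410.3600
B/(C+T) = 3.3685
log10(P) = 7.9570 - 3.3685 = 4.5885
P = 10^4.5885 = 38769.2132 mmHg

38769.2132 mmHg


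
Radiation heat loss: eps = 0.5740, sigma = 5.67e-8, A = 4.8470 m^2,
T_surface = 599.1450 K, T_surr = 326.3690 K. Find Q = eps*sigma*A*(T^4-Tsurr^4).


T^4 = 1.2886e+11
Tsurr^4 = 1.1346e+10
Q = 0.5740 * 5.67e-8 * 4.8470 * 1.1752e+11 = 18538.2542 W

18538.2542 W


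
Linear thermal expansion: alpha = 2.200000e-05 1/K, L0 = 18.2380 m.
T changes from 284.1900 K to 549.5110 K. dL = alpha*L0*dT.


dT = 265.3210 K
dL = 2.200000e-05 * 18.2380 * 265.3210 = 0.106456 m
L_final = 18.344456 m

dL = 0.106456 m


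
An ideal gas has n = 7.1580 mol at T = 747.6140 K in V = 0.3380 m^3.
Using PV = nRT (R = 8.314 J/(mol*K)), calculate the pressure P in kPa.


P = nRT/V = 7.1580 * 8.314 * 747.6140 / 0.3380
= 44491.7143 / 0.3380 = 131632.2908 Pa = 131.6323 kPa

131.6323 kPa


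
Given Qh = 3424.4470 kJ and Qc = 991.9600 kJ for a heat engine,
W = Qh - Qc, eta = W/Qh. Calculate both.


W = 3424.4470 - 991.9600 = 2432.4870 kJ
eta = 2432.4870 / 3424.4470 = 0.7103 = 71.0330%

W = 2432.4870 kJ, eta = 71.0330%


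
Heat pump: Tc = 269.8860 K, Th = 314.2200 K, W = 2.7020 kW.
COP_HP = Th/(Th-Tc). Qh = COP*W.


COP = 314.2200 / 44.3340 = 7.0876
Qh = 7.0876 * 2.7020 = 19.1506 kW

COP = 7.0876, Qh = 19.1506 kW


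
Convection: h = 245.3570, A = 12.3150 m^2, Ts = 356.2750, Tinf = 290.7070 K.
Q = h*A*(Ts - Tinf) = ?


dT = 65.5680 K
Q = 245.3570 * 12.3150 * 65.5680 = 198118.3972 W

198118.3972 W


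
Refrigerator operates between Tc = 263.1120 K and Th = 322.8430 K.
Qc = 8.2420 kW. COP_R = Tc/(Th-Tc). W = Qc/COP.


COP = 263.1120 / 59.7310 = 4.4049
W = 8.2420 / 4.4049 = 1.8711 kW

COP = 4.4049, W = 1.8711 kW


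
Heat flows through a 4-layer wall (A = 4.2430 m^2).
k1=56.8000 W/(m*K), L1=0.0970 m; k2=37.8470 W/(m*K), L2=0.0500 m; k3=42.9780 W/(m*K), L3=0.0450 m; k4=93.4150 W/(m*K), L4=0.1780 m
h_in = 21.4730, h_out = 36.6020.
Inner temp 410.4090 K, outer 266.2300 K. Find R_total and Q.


R_conv_in = 1/(21.4730*4.2430) = 0.0110
R_1 = 0.0970/(56.8000*4.2430) = 0.0004
R_2 = 0.0500/(37.8470*4.2430) = 0.0003
R_3 = 0.0450/(42.9780*4.2430) = 0.0002
R_4 = 0.1780/(93.4150*4.2430) = 0.0004
R_conv_out = 1/(36.6020*4.2430) = 0.0064
R_total = 0.0188 K/W
Q = 144.1790 / 0.0188 = 7659.1099 W

R_total = 0.0188 K/W, Q = 7659.1099 W


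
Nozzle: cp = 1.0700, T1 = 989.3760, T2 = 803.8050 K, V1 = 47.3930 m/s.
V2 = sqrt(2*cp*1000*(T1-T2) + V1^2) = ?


dT = 185.5710 K
2*cp*1000*dT = 397121.9400
V1^2 = 2246.0964
V2 = sqrt(399368.0364) = 631.9557 m/s

631.9557 m/s


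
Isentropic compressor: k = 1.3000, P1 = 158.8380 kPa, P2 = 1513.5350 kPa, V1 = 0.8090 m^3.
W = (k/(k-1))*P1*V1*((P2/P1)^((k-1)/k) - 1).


(k-1)/k = 0.2308
(P2/P1)^exp = 1.6824
W = 4.3333 * 158.8380 * 0.8090 * (1.6824 - 1) = 379.9885 kJ

379.9885 kJ


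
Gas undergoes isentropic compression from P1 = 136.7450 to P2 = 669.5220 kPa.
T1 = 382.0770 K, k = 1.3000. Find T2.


(k-1)/k = 0.2308
(P2/P1)^exp = 1.4428
T2 = 382.0770 * 1.4428 = 551.2490 K

551.2490 K


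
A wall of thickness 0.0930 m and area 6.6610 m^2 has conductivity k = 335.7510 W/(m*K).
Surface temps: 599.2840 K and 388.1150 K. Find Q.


dT = 211.1690 K
Q = 335.7510 * 6.6610 * 211.1690 / 0.0930 = 5078131.7381 W

5078131.7381 W


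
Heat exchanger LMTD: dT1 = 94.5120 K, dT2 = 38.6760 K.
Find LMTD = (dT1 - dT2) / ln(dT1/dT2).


dT1/dT2 = 2.4437
ln(dT1/dT2) = 0.8935
LMTD = 55.8360 / 0.8935 = 62.4908 K

62.4908 K


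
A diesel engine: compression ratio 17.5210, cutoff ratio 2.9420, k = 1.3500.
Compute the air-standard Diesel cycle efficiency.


r^(k-1) = 2.7242
rc^k = 4.2921
eta = 0.5391 = 53.9063%

53.9063%


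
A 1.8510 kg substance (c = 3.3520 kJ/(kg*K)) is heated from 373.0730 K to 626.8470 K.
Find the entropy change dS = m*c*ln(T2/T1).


T2/T1 = 1.6802
ln(T2/T1) = 0.5189
dS = 1.8510 * 3.3520 * 0.5189 = 3.2197 kJ/K

3.2197 kJ/K


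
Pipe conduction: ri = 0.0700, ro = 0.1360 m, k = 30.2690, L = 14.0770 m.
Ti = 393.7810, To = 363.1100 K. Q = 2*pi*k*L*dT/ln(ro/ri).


dT = 30.6710 K
ln(ro/ri) = 0.6642
Q = 2*pi*30.2690*14.0770*30.6710 / 0.6642 = 123635.5899 W

123635.5899 W


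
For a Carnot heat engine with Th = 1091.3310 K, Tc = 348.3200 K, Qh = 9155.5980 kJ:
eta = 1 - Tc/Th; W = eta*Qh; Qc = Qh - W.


eta = 1 - 348.3200/1091.3310 = 0.6808
W = 0.6808 * 9155.5980 = 6233.4068 kJ
Qc = 9155.5980 - 6233.4068 = 2922.1912 kJ

eta = 68.0830%, W = 6233.4068 kJ, Qc = 2922.1912 kJ


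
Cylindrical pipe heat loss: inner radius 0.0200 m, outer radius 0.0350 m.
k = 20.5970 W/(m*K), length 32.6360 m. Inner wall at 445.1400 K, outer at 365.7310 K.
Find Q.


dT = 79.4090 K
ln(ro/ri) = 0.5596
Q = 2*pi*20.5970*32.6360*79.4090 / 0.5596 = 599322.4282 W

599322.4282 W


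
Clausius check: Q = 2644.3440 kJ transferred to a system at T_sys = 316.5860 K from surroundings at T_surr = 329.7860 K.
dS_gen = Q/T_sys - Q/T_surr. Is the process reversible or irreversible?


dS_sys = 2644.3440/316.5860 = 8.3527 kJ/K
dS_surr = -2644.3440/329.7860 = -8.0184 kJ/K
dS_gen = 8.3527 - 8.0184 = 0.3343 kJ/K (irreversible)

dS_gen = 0.3343 kJ/K, irreversible


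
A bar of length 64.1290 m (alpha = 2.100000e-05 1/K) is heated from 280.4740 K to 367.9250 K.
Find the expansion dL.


dT = 87.4510 K
dL = 2.100000e-05 * 64.1290 * 87.4510 = 0.117771 m
L_final = 64.246771 m

dL = 0.117771 m


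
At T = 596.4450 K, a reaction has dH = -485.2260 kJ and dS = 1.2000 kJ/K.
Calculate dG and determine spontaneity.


T*dS = 596.4450 * 1.2000 = 715.7340 kJ
dG = -485.2260 - 715.7340 = -1200.9600 kJ (spontaneous)

dG = -1200.9600 kJ, spontaneous


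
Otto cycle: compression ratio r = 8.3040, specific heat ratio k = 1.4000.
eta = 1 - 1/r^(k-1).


r^(k-1) = 2.3319
eta = 1 - 1/2.3319 = 0.5712 = 57.1170%

57.1170%


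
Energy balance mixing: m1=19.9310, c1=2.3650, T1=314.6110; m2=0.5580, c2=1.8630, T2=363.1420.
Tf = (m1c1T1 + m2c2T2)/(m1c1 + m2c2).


num = 15207.2662
den = 48.1764
Tf = 315.6582 K

315.6582 K


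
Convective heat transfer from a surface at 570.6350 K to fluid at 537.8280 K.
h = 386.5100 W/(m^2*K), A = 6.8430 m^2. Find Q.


dT = 32.8070 K
Q = 386.5100 * 6.8430 * 32.8070 = 86770.8383 W

86770.8383 W


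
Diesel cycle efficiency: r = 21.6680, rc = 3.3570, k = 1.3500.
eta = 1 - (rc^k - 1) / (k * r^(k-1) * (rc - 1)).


r^(k-1) = 2.9345
rc^k = 5.1290
eta = 0.5578 = 55.7802%

55.7802%


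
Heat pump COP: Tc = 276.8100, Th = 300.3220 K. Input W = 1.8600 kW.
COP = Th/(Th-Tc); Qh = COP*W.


COP = 300.3220 / 23.5120 = 12.7731
Qh = 12.7731 * 1.8600 = 23.7580 kW

COP = 12.7731, Qh = 23.7580 kW


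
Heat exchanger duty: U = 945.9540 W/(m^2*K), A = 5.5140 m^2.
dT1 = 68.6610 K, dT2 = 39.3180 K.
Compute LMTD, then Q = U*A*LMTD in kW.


LMTD = 52.6333 K
Q = 945.9540 * 5.5140 * 52.6333 = 274534.7097 W = 274.5347 kW

274.5347 kW


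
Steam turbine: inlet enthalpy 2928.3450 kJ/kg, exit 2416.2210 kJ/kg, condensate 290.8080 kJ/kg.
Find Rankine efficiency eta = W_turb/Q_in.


W = 512.1240 kJ/kg
Q_in = 2637.5370 kJ/kg
eta = 0.1942 = 19.4168%

eta = 19.4168%


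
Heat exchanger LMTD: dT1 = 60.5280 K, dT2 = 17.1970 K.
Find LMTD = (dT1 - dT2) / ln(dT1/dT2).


dT1/dT2 = 3.5197
ln(dT1/dT2) = 1.2584
LMTD = 43.3310 / 1.2584 = 34.4342 K

34.4342 K


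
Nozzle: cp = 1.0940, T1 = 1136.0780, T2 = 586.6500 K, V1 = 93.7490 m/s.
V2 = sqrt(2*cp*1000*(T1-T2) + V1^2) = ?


dT = 549.4280 K
2*cp*1000*dT = 1202148.4640
V1^2 = 8788.8750
V2 = sqrt(1210937.3390) = 1100.4260 m/s

1100.4260 m/s


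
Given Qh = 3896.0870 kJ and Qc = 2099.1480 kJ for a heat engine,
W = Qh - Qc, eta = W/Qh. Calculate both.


W = 3896.0870 - 2099.1480 = 1796.9390 kJ
eta = 1796.9390 / 3896.0870 = 0.4612 = 46.1216%

W = 1796.9390 kJ, eta = 46.1216%


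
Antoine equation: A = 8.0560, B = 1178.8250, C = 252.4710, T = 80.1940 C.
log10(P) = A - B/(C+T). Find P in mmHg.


C+T = 332.6650
B/(C+T) = 3.5436
log10(P) = 8.0560 - 3.5436 = 4.5124
P = 10^4.5124 = 32540.1928 mmHg

32540.1928 mmHg


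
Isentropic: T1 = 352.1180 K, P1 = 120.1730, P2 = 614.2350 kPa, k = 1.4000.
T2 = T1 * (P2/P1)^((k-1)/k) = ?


(k-1)/k = 0.2857
(P2/P1)^exp = 1.5938
T2 = 352.1180 * 1.5938 = 561.2091 K

561.2091 K


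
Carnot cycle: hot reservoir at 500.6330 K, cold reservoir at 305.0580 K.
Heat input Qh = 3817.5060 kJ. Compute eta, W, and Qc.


eta = 1 - 305.0580/500.6330 = 0.3907
W = 0.3907 * 3817.5060 = 1491.3294 kJ
Qc = 3817.5060 - 1491.3294 = 2326.1766 kJ

eta = 39.0655%, W = 1491.3294 kJ, Qc = 2326.1766 kJ


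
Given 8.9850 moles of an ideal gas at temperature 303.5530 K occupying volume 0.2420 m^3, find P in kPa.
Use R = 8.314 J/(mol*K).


P = nRT/V = 8.9850 * 8.314 * 303.5530 / 0.2420
= 22675.8007 / 0.2420 = 93701.6557 Pa = 93.7017 kPa

93.7017 kPa


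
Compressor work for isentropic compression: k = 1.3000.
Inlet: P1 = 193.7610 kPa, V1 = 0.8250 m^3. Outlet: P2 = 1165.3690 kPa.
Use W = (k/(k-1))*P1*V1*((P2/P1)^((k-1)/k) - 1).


(k-1)/k = 0.2308
(P2/P1)^exp = 1.5129
W = 4.3333 * 193.7610 * 0.8250 * (1.5129 - 1) = 355.2944 kJ

355.2944 kJ


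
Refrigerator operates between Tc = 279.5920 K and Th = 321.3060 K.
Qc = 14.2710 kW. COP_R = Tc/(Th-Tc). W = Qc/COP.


COP = 279.5920 / 41.7140 = 6.7026
W = 14.2710 / 6.7026 = 2.1292 kW

COP = 6.7026, W = 2.1292 kW


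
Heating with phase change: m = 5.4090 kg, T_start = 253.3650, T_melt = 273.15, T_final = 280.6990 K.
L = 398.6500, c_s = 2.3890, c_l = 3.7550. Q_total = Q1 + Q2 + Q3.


Q1 (sensible, solid) = 5.4090 * 2.3890 * 19.7850 = 255.6638 kJ
Q2 (latent) = 5.4090 * 398.6500 = 2156.2978 kJ
Q3 (sensible, liquid) = 5.4090 * 3.7550 * 7.5490 = 153.3262 kJ
Q_total = 2565.2878 kJ

2565.2878 kJ


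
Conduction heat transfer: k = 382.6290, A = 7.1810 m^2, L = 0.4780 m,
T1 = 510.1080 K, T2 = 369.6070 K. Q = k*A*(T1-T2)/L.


dT = 140.5010 K
Q = 382.6290 * 7.1810 * 140.5010 / 0.4780 = 807633.5062 W

807633.5062 W


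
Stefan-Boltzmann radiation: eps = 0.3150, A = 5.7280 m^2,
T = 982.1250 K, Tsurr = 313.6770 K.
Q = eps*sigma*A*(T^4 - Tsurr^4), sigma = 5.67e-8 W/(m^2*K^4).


T^4 = 9.3039e+11
Tsurr^4 = 9.6812e+09
Q = 0.3150 * 5.67e-8 * 5.7280 * 9.2071e+11 = 94193.5039 W

94193.5039 W


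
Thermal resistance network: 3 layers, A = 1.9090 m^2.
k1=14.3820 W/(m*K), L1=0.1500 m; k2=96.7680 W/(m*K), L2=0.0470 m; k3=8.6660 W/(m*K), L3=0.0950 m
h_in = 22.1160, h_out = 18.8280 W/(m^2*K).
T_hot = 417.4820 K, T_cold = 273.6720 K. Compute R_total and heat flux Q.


R_conv_in = 1/(22.1160*1.9090) = 0.0237
R_1 = 0.1500/(14.3820*1.9090) = 0.0055
R_2 = 0.0470/(96.7680*1.9090) = 0.0003
R_3 = 0.0950/(8.6660*1.9090) = 0.0057
R_conv_out = 1/(18.8280*1.9090) = 0.0278
R_total = 0.0630 K/W
Q = 143.8100 / 0.0630 = 2283.8511 W

R_total = 0.0630 K/W, Q = 2283.8511 W


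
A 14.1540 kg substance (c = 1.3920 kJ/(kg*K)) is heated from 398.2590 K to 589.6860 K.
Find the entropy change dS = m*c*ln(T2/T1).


T2/T1 = 1.4807
ln(T2/T1) = 0.3925
dS = 14.1540 * 1.3920 * 0.3925 = 7.7329 kJ/K

7.7329 kJ/K


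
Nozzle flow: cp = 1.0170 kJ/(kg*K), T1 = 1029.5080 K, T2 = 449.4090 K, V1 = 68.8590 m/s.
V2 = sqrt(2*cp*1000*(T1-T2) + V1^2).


dT = 580.0990 K
2*cp*1000*dT = 1179921.3660
V1^2 = 4741.5619
V2 = sqrt(1184662.9279) = 1088.4222 m/s

1088.4222 m/s


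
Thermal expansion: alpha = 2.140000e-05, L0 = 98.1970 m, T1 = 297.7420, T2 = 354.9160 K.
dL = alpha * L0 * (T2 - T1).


dT = 57.1740 K
dL = 2.140000e-05 * 98.1970 * 57.1740 = 0.120146 m
L_final = 98.317146 m

dL = 0.120146 m


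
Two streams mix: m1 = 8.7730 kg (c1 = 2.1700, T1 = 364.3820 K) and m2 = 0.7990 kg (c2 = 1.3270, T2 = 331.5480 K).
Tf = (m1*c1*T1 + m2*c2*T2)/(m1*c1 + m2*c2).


num = 7288.4209
den = 20.0977
Tf = 362.6498 K

362.6498 K


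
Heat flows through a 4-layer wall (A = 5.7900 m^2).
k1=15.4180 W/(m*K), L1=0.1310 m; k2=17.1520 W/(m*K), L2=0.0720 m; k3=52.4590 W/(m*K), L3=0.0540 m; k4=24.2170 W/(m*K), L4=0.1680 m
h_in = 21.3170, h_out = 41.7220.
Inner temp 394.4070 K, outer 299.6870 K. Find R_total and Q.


R_conv_in = 1/(21.3170*5.7900) = 0.0081
R_1 = 0.1310/(15.4180*5.7900) = 0.0015
R_2 = 0.0720/(17.1520*5.7900) = 0.0007
R_3 = 0.0540/(52.4590*5.7900) = 0.0002
R_4 = 0.1680/(24.2170*5.7900) = 0.0012
R_conv_out = 1/(41.7220*5.7900) = 0.0041
R_total = 0.0158 K/W
Q = 94.7200 / 0.0158 = 5991.1343 W

R_total = 0.0158 K/W, Q = 5991.1343 W


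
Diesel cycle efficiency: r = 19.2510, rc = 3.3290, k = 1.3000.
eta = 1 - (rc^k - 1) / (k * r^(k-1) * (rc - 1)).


r^(k-1) = 2.4285
rc^k = 4.7754
eta = 0.4865 = 48.6534%

48.6534%


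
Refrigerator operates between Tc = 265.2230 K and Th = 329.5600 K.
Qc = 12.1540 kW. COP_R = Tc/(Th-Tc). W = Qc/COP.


COP = 265.2230 / 64.3370 = 4.1224
W = 12.1540 / 4.1224 = 2.9483 kW

COP = 4.1224, W = 2.9483 kW


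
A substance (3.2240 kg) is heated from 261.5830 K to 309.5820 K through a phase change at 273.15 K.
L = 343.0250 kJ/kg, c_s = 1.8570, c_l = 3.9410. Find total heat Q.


Q1 (sensible, solid) = 3.2240 * 1.8570 * 11.5670 = 69.2513 kJ
Q2 (latent) = 3.2240 * 343.0250 = 1105.9126 kJ
Q3 (sensible, liquid) = 3.2240 * 3.9410 * 36.4320 = 462.8971 kJ
Q_total = 1638.0610 kJ

1638.0610 kJ


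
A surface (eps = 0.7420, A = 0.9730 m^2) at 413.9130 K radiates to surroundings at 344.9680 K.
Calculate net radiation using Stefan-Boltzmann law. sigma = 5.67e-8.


T^4 = 2.9352e+10
Tsurr^4 = 1.4162e+10
Q = 0.7420 * 5.67e-8 * 0.9730 * 1.5190e+10 = 621.8183 W

621.8183 W
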